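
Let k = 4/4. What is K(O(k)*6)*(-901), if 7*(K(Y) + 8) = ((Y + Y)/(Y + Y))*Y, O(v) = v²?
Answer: 45050/7 ≈ 6435.7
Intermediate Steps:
k = 1 (k = 4*(¼) = 1)
K(Y) = -8 + Y/7 (K(Y) = -8 + (((Y + Y)/(Y + Y))*Y)/7 = -8 + (((2*Y)/((2*Y)))*Y)/7 = -8 + (((2*Y)*(1/(2*Y)))*Y)/7 = -8 + (1*Y)/7 = -8 + Y/7)
K(O(k)*6)*(-901) = (-8 + (1²*6)/7)*(-901) = (-8 + (1*6)/7)*(-901) = (-8 + (⅐)*6)*(-901) = (-8 + 6/7)*(-901) = -50/7*(-901) = 45050/7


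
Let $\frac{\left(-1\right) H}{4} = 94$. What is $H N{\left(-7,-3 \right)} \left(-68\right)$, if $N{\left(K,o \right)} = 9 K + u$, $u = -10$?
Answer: $-1866464$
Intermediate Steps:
$H = -376$ ($H = \left(-4\right) 94 = -376$)
$N{\left(K,o \right)} = -10 + 9 K$ ($N{\left(K,o \right)} = 9 K - 10 = -10 + 9 K$)
$H N{\left(-7,-3 \right)} \left(-68\right) = - 376 \left(-10 + 9 \left(-7\right)\right) \left(-68\right) = - 376 \left(-10 - 63\right) \left(-68\right) = \left(-376\right) \left(-73\right) \left(-68\right) = 27448 \left(-68\right) = -1866464$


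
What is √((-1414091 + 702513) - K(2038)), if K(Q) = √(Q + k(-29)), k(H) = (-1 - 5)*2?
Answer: √(-711578 - √2026) ≈ 843.58*I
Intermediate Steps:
k(H) = -12 (k(H) = -6*2 = -12)
K(Q) = √(-12 + Q) (K(Q) = √(Q - 12) = √(-12 + Q))
√((-1414091 + 702513) - K(2038)) = √((-1414091 + 702513) - √(-12 + 2038)) = √(-711578 - √2026)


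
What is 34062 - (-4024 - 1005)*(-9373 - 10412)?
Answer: -99464703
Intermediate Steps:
34062 - (-4024 - 1005)*(-9373 - 10412) = 34062 - (-5029)*(-19785) = 34062 - 1*99498765 = 34062 - 99498765 = -99464703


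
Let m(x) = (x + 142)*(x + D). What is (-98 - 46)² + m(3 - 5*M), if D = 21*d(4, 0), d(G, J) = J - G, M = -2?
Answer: 9731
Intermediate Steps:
D = -84 (D = 21*(0 - 1*4) = 21*(0 - 4) = 21*(-4) = -84)
m(x) = (-84 + x)*(142 + x) (m(x) = (x + 142)*(x - 84) = (142 + x)*(-84 + x) = (-84 + x)*(142 + x))
(-98 - 46)² + m(3 - 5*M) = (-98 - 46)² + (-11928 + (3 - 5*(-2))² + 58*(3 - 5*(-2))) = (-144)² + (-11928 + (3 + 10)² + 58*(3 + 10)) = 20736 + (-11928 + 13² + 58*13) = 20736 + (-11928 + 169 + 754) = 20736 - 11005 = 9731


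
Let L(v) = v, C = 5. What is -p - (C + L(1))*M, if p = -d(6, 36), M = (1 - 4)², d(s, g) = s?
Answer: -48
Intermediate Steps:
M = 9 (M = (-3)² = 9)
p = -6 (p = -1*6 = -6)
-p - (C + L(1))*M = -1*(-6) - (5 + 1)*9 = 6 - 6*9 = 6 - 1*54 = 6 - 54 = -48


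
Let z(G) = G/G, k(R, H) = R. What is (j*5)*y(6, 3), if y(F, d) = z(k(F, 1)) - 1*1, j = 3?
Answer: 0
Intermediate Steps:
z(G) = 1
y(F, d) = 0 (y(F, d) = 1 - 1*1 = 1 - 1 = 0)
(j*5)*y(6, 3) = (3*5)*0 = 15*0 = 0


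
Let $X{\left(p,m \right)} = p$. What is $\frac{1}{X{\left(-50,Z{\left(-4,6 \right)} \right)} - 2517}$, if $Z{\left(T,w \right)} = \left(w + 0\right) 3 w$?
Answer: $- \frac{1}{2567} \approx -0.00038956$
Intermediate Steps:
$Z{\left(T,w \right)} = 3 w^{2}$ ($Z{\left(T,w \right)} = w 3 w = 3 w^{2}$)
$\frac{1}{X{\left(-50,Z{\left(-4,6 \right)} \right)} - 2517} = \frac{1}{-50 - 2517} = \frac{1}{-2567} = - \frac{1}{2567}$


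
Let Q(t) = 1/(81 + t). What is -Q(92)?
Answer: -1/173 ≈ -0.0057803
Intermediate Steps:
-Q(92) = -1/(81 + 92) = -1/173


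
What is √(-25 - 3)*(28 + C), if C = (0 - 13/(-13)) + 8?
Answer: 74*I*√7 ≈ 195.79*I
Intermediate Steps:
C = 9 (C = (0 - 13*(-1/13)) + 8 = (0 + 1) + 8 = 1 + 8 = 9)
√(-25 - 3)*(28 + C) = √(-25 - 3)*(28 + 9) = √(-28)*37 = (2*I*√7)*37 = 74*I*√7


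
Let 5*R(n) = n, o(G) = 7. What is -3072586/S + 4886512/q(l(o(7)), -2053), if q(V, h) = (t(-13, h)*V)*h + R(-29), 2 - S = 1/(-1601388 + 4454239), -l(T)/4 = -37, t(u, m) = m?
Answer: -307186936386331641554/199953318874779 ≈ -1.5363e+6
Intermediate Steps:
R(n) = n/5
l(T) = 148 (l(T) = -4*(-37) = 148)
S = 5705701/2852851 (S = 2 - 1/(-1601388 + 4454239) = 2 - 1/2852851 = 5705701/2852851 ≈ 2.0000)
q(V, h) = -29/5 + V*h² (q(V, h) = (h*V)*h + (⅕)*(-29) = (V*h)*h - 29/5 = V*h² - 29/5 = -29/5 + V*h²)
-3072586/S + 4886512/q(l(o(7)), -2053) = -3072586/5705701/2852851 + 4886512/(-29/5 + 148*(-2053)²) = -3072586*2852851/5705701 + 4886512/(-29/5 + 148*4214809) = -8765630042686/5705701 + 4886512/(-29/5 + 623791732) = -8765630042686/5705701 + 4886512/(3118958631/5) = -8765630042686/5705701 + 4886512*(5/3118958631) = -8765630042686/5705701 + 24432560/3118958631 = -307186936386331641554/199953318874779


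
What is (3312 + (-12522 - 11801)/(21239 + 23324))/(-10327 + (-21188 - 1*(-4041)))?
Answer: -147568333/1224323862 ≈ -0.12053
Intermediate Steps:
(3312 + (-12522 - 11801)/(21239 + 23324))/(-10327 + (-21188 - 1*(-4041))) = (3312 - 24323/44563)/(-10327 + (-21188 + 4041)) = (3312 - 24323*1/44563)/(-10327 - 17147) = (3312 - 24323/44563)/(-27474) = (147568333/44563)*(-1/27474) = -147568333/1224323862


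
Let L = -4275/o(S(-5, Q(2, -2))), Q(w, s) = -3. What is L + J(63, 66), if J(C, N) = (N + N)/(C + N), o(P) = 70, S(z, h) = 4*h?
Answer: -36149/602 ≈ -60.048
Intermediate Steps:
L = -855/14 (L = -4275/70 = -4275*1/70 = -855/14 ≈ -61.071)
J(C, N) = 2*N/(C + N) (J(C, N) = (2*N)/(C + N) = 2*N/(C + N))
L + J(63, 66) = -855/14 + 2*66/(63 + 66) = -855/14 + 2*66/129 = -855/14 + 2*66*(1/129) = -855/14 + 44/43 = -36149/602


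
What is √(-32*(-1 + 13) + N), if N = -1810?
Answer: I*√2194 ≈ 46.84*I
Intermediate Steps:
√(-32*(-1 + 13) + N) = √(-32*(-1 + 13) - 1810) = √(-32*12 - 1810) = √(-384 - 1810) = √(-2194) = I*√2194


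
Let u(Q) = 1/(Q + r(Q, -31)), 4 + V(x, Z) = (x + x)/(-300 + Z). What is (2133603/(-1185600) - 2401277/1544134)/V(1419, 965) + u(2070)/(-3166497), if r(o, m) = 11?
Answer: -47214351567929798935093/3767206997371821045120 ≈ -12.533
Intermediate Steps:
V(x, Z) = -4 + 2*x/(-300 + Z) (V(x, Z) = -4 + (x + x)/(-300 + Z) = -4 + (2*x)/(-300 + Z) = -4 + 2*x/(-300 + Z))
u(Q) = 1/(11 + Q) (u(Q) = 1/(Q + 11) = 1/(11 + Q))
(2133603/(-1185600) - 2401277/1544134)/V(1419, 965) + u(2070)/(-3166497) = (2133603/(-1185600) - 2401277/1544134)/((2*(600 + 1419 - 2*965)/(-300 + 965))) + 1/((11 + 2070)*(-3166497)) = (2133603*(-1/1185600) - 2401277*1/1544134)/((2*(600 + 1419 - 1930)/665)) - 1/3166497/2081 = (-711201/395200 - 2401277/1544134)/((2*(1/665)*89)) + (1/2081)*(-1/3166497) = -1023587157667/(305120878400*178/665) - 1/6589480257 = -1023587157667/305120878400*665/178 - 1/6589480257 = -7165110103669/571700172160 - 1/6589480257 = -47214351567929798935093/3767206997371821045120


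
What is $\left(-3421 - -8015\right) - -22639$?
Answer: $27233$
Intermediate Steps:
$\left(-3421 - -8015\right) - -22639 = \left(-3421 + 8015\right) + 22639 = 4594 + 22639 = 27233$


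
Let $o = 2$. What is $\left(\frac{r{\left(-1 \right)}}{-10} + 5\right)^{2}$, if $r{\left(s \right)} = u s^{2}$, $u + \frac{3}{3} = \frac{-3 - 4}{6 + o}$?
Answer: $\frac{6889}{256} \approx 26.91$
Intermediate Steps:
$u = - \frac{15}{8}$ ($u = -1 + \frac{-3 - 4}{6 + 2} = -1 - \frac{7}{8} = - \frac{15}{8} \approx -1.875$)
$r{\left(s \right)} = - \frac{15 s^{2}}{8}$
$\left(\frac{r{\left(-1 \right)}}{-10} + 5\right)^{2} = \left(\frac{\left(- \frac{15}{8}\right) \left(-1\right)^{2}}{-10} + 5\right)^{2} = \left(\left(- \frac{15}{8}\right) 1 \left(- \frac{1}{10}\right) + 5\right)^{2} = \left(\left(- \frac{15}{8}\right) \left(- \frac{1}{10}\right) + 5\right)^{2} = \left(\frac{3}{16} + 5\right)^{2} = \left(\frac{83}{16}\right)^{2} = \frac{6889}{256}$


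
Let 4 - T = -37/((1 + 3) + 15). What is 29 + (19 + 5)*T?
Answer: 3263/19 ≈ 171.74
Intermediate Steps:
T = 113/19 (T = 4 - (-37)/((1 + 3) + 15) = 4 - (-37)/(4 + 15) = 4 - (-37)/19 = 4 - 1*(-37/19) = 4 + 37/19 = 113/19 ≈ 5.9474)
29 + (19 + 5)*T = 29 + (19 + 5)*(113/19) = 29 + 24*(113/19) = 29 + 2712/19 = 3263/19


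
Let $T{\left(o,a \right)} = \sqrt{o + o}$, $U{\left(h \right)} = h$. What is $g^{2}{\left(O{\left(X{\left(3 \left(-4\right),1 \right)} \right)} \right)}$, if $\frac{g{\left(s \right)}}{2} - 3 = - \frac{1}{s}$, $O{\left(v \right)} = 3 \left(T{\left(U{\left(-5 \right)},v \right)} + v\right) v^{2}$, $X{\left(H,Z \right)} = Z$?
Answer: $\frac{8 \left(72 \sqrt{10} + 373 i\right)}{9 \left(2 \sqrt{10} + 9 i\right)} \approx 35.24 + 2.2766 i$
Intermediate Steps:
$T{\left(o,a \right)} = \sqrt{2} \sqrt{o}$ ($T{\left(o,a \right)} = \sqrt{2 o} = \sqrt{2} \sqrt{o}$)
$O{\left(v \right)} = v^{2} \left(3 v + 3 i \sqrt{10}\right)$ ($O{\left(v \right)} = 3 \left(\sqrt{2} \sqrt{-5} + v\right) v^{2} = 3 \left(\sqrt{2} i \sqrt{5} + v\right) v^{2} = 3 \left(i \sqrt{10} + v\right) v^{2} = 3 \left(v + i \sqrt{10}\right) v^{2} = \left(3 v + 3 i \sqrt{10}\right) v^{2} = v^{2} \left(3 v + 3 i \sqrt{10}\right)$)
$g{\left(s \right)} = 6 - \frac{2}{s}$ ($g{\left(s \right)} = 6 + 2 \left(- \frac{1}{s}\right) = 6 - \frac{2}{s}$)
$g^{2}{\left(O{\left(X{\left(3 \left(-4\right),1 \right)} \right)} \right)} = \left(6 - \frac{2}{3 \cdot 1^{2} \left(1 + i \sqrt{10}\right)}\right)^{2} = \left(6 - \frac{2}{3 \cdot 1 \left(1 + i \sqrt{10}\right)}\right)^{2} = \left(6 - \frac{2}{3 + 3 i \sqrt{10}}\right)^{2}$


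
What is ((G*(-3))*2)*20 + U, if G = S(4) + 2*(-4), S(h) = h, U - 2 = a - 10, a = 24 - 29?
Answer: 467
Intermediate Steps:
a = -5
U = -13 (U = 2 + (-5 - 10) = 2 - 15 = -13)
G = -4 (G = 4 + 2*(-4) = 4 - 8 = -4)
((G*(-3))*2)*20 + U = (-4*(-3)*2)*20 - 13 = (12*2)*20 - 13 = 24*20 - 13 = 480 - 13 = 467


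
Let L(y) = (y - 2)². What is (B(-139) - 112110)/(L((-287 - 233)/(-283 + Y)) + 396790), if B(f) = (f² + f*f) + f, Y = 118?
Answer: -80158023/432105754 ≈ -0.18551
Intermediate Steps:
B(f) = f + 2*f² (B(f) = (f² + f²) + f = 2*f² + f = f + 2*f²)
L(y) = (-2 + y)²
(B(-139) - 112110)/(L((-287 - 233)/(-283 + Y)) + 396790) = (-139*(1 + 2*(-139)) - 112110)/((-2 + (-287 - 233)/(-283 + 118))² + 396790) = (-139*(1 - 278) - 112110)/((-2 - 520/(-165))² + 396790) = (-139*(-277) - 112110)/((-2 - 520*(-1/165))² + 396790) = (38503 - 112110)/((-2 + 104/33)² + 396790) = -73607/((38/33)² + 396790) = -73607/(1444/1089 + 396790) = -73607/432105754/1089 = -73607*1089/432105754 = -80158023/432105754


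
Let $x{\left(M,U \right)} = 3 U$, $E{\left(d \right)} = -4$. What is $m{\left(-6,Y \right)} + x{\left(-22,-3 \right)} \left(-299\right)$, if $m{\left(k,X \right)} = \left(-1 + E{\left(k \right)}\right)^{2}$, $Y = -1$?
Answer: $2716$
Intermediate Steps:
$m{\left(k,X \right)} = 25$ ($m{\left(k,X \right)} = \left(-1 - 4\right)^{2} = \left(-5\right)^{2} = 25$)
$m{\left(-6,Y \right)} + x{\left(-22,-3 \right)} \left(-299\right) = 25 + 3 \left(-3\right) \left(-299\right) = 25 - -2691 = 25 + 2691 = 2716$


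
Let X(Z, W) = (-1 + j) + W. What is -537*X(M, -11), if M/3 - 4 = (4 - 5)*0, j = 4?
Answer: 4296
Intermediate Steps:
M = 12 (M = 12 + 3*((4 - 5)*0) = 12 + 3*(-1*0) = 12 + 3*0 = 12 + 0 = 12)
X(Z, W) = 3 + W (X(Z, W) = (-1 + 4) + W = 3 + W)
-537*X(M, -11) = -537*(3 - 11) = -537*(-8) = 4296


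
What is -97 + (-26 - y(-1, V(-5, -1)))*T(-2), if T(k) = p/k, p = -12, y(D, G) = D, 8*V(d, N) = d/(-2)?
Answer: -247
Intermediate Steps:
V(d, N) = -d/16 (V(d, N) = (d/(-2))/8 = (d*(-1/2))/8 = (-d/2)/8 = -d/16)
T(k) = -12/k
-97 + (-26 - y(-1, V(-5, -1)))*T(-2) = -97 + (-26 - 1*(-1))*(-12/(-2)) = -97 + (-26 + 1)*(-12*(-1/2)) = -97 - 25*6 = -97 - 150 = -247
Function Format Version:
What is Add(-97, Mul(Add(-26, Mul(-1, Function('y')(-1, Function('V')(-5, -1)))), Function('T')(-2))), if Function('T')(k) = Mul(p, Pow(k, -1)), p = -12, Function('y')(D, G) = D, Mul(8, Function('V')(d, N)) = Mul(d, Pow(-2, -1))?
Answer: -247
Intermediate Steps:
Function('V')(d, N) = Mul(Rational(-1, 16), d) (Function('V')(d, N) = Mul(Rational(1, 8), Mul(d, Pow(-2, -1))) = Mul(Rational(1, 8), Mul(d, Rational(-1, 2))) = Mul(Rational(1, 8), Mul(Rational(-1, 2), d)) = Mul(Rational(-1, 16), d))
Function('T')(k) = Mul(-12, Pow(k, -1))
Add(-97, Mul(Add(-26, Mul(-1, Function('y')(-1, Function('V')(-5, -1)))), Function('T')(-2))) = Add(-97, Mul(Add(-26, Mul(-1, -1)), Mul(-12, Pow(-2, -1)))) = Add(-97, Mul(Add(-26, 1), Mul(-12, Rational(-1, 2)))) = Add(-97, Mul(-25, 6)) = Add(-97, -150) = -247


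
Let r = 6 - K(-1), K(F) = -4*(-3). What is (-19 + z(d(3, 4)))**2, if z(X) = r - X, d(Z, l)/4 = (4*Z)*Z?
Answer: 28561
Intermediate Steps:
K(F) = 12
r = -6 (r = 6 - 1*12 = 6 - 12 = -6)
d(Z, l) = 16*Z**2 (d(Z, l) = 4*((4*Z)*Z) = 4*(4*Z**2) = 16*Z**2)
z(X) = -6 - X
(-19 + z(d(3, 4)))**2 = (-19 + (-6 - 16*3**2))**2 = (-19 + (-6 - 16*9))**2 = (-19 + (-6 - 1*144))**2 = (-19 + (-6 - 144))**2 = (-19 - 150)**2 = (-169)**2 = 28561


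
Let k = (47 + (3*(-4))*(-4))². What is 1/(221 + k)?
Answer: 1/9246 ≈ 0.00010815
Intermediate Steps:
k = 9025 (k = (47 - 12*(-4))² = (47 + 48)² = 95² = 9025)
1/(221 + k) = 1/(221 + 9025) = 1/9246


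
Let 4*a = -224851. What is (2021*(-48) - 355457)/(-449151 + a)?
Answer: 361972/404291 ≈ 0.89533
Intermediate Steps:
a = -224851/4 (a = (¼)*(-224851) = -224851/4 ≈ -56213.)
(2021*(-48) - 355457)/(-449151 + a) = (2021*(-48) - 355457)/(-449151 - 224851/4) = (-97008 - 355457)/(-2021455/4) = -452465*(-4/2021455) = 361972/404291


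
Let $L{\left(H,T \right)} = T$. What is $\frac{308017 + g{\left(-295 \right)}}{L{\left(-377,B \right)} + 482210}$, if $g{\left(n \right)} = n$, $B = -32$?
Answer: $\frac{51287}{80363} \approx 0.63819$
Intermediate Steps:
$\frac{308017 + g{\left(-295 \right)}}{L{\left(-377,B \right)} + 482210} = \frac{308017 - 295}{-32 + 482210} = \frac{307722}{482178} = 307722 \cdot \frac{1}{482178} = \frac{51287}{80363}$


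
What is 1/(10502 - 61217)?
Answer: -1/50715 ≈ -1.9718e-5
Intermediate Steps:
1/(10502 - 61217) = 1/(-50715) = -1/50715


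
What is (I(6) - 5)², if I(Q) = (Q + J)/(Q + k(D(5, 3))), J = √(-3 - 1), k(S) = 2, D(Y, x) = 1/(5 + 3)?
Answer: (17 - I)²/16 ≈ 18.0 - 2.125*I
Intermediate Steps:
D(Y, x) = ⅛ (D(Y, x) = 1/8 = ⅛)
J = 2*I (J = √(-4) = 2*I ≈ 2.0*I)
I(Q) = (Q + 2*I)/(2 + Q) (I(Q) = (Q + 2*I)/(Q + 2) = (Q + 2*I)/(2 + Q))
(I(6) - 5)² = ((6 + 2*I)/(2 + 6) - 5)² = ((6 + 2*I)/8 - 5)² = ((¾ + I/4) - 5)² = (-17/4 + I/4)²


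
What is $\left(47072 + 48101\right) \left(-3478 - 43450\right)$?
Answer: $-4466278544$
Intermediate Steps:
$\left(47072 + 48101\right) \left(-3478 - 43450\right) = 95173 \left(-46928\right) = -4466278544$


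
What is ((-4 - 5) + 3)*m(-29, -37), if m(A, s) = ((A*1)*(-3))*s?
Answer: 19314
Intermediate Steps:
m(A, s) = -3*A*s (m(A, s) = (A*(-3))*s = (-3*A)*s = -3*A*s)
((-4 - 5) + 3)*m(-29, -37) = ((-4 - 5) + 3)*(-3*(-29)*(-37)) = (-9 + 3)*(-3219) = -6*(-3219) = 19314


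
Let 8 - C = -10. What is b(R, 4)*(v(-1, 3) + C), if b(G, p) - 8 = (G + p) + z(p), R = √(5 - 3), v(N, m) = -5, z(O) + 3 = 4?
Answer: 169 + 13*√2 ≈ 187.38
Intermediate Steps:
z(O) = 1 (z(O) = -3 + 4 = 1)
R = √2 ≈ 1.4142
C = 18 (C = 8 - 1*(-10) = 8 + 10 = 18)
b(G, p) = 9 + G + p (b(G, p) = 8 + ((G + p) + 1) = 8 + (1 + G + p) = 9 + G + p)
b(R, 4)*(v(-1, 3) + C) = (9 + √2 + 4)*(-5 + 18) = (13 + √2)*13 = 169 + 13*√2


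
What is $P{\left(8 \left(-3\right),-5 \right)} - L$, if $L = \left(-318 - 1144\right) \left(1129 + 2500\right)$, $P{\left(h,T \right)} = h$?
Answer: $5305574$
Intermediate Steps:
$L = -5305598$ ($L = \left(-1462\right) 3629 = -5305598$)
$P{\left(8 \left(-3\right),-5 \right)} - L = 8 \left(-3\right) - -5305598 = -24 + 5305598 = 5305574$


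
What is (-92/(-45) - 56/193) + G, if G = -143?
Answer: -1226719/8685 ≈ -141.25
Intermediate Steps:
(-92/(-45) - 56/193) + G = (-92/(-45) - 56/193) - 143 = (-92*(-1/45) - 56*1/193) - 143 = (92/45 - 56/193) - 143 = 15236/8685 - 143 = -1226719/8685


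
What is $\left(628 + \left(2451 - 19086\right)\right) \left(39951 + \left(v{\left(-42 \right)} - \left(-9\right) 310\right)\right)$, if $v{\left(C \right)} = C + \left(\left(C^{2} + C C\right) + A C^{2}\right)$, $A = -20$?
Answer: $-175228629$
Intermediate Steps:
$v{\left(C \right)} = C - 18 C^{2}$ ($v{\left(C \right)} = C - \left(19 C^{2} - C C\right) = C + \left(\left(C^{2} + C^{2}\right) - 20 C^{2}\right) = C + \left(2 C^{2} - 20 C^{2}\right) = C - 18 C^{2}$)
$\left(628 + \left(2451 - 19086\right)\right) \left(39951 + \left(v{\left(-42 \right)} - \left(-9\right) 310\right)\right) = \left(628 + \left(2451 - 19086\right)\right) \left(39951 - \left(-2790 + 42 \left(1 - -756\right)\right)\right) = \left(628 - 16635\right) \left(39951 - \left(-2790 + 42 \left(1 + 756\right)\right)\right) = - 16007 \left(39951 + \left(\left(-42\right) 757 + 2790\right)\right) = - 16007 \left(39951 + \left(-31794 + 2790\right)\right) = - 16007 \left(39951 - 29004\right) = \left(-16007\right) 10947 = -175228629$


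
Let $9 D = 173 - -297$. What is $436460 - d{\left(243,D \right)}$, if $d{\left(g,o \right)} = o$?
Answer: $\frac{3927670}{9} \approx 4.3641 \cdot 10^{5}$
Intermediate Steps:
$D = \frac{470}{9}$ ($D = \frac{173 - -297}{9} = \frac{173 + 297}{9} = \frac{1}{9} \cdot 470 = \frac{470}{9} \approx 52.222$)
$436460 - d{\left(243,D \right)} = 436460 - \frac{470}{9} = \frac{3927670}{9}$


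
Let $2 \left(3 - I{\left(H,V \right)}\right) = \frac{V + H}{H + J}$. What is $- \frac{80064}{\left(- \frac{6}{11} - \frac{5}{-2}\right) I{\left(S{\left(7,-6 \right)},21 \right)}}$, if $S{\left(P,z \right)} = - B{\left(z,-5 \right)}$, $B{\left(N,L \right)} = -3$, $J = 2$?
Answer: $- \frac{2935680}{43} \approx -68272.0$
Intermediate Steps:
$S{\left(P,z \right)} = 3$ ($S{\left(P,z \right)} = \left(-1\right) \left(-3\right) = 3$)
$I{\left(H,V \right)} = 3 - \frac{H + V}{2 \left(2 + H\right)}$ ($I{\left(H,V \right)} = 3 - \frac{\left(V + H\right) \frac{1}{H + 2}}{2} = 3 - \frac{\left(H + V\right) \frac{1}{2 + H}}{2} = 3 - \frac{\frac{1}{2 + H} \left(H + V\right)}{2} = 3 - \frac{H + V}{2 \left(2 + H\right)}$)
$- \frac{80064}{\left(- \frac{6}{11} - \frac{5}{-2}\right) I{\left(S{\left(7,-6 \right)},21 \right)}} = - \frac{80064}{\left(- \frac{6}{11} - \frac{5}{-2}\right) \frac{12 - 21 + 5 \cdot 3}{2 \left(2 + 3\right)}} = - \frac{80064}{\left(\left(-6\right) \frac{1}{11} - - \frac{5}{2}\right) \frac{12 - 21 + 15}{2 \cdot 5}} = - \frac{80064}{\left(- \frac{6}{11} + \frac{5}{2}\right) \frac{1}{2} \cdot \frac{1}{5} \cdot 6} = - \frac{80064}{\frac{43}{22} \cdot \frac{3}{5}} = - \frac{80064}{\frac{129}{110}} = \left(-80064\right) \frac{110}{129} = - \frac{2935680}{43}$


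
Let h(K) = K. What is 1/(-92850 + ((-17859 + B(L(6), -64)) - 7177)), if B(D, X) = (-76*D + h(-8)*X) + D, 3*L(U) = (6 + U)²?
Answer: -1/120974 ≈ -8.2662e-6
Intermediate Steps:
L(U) = (6 + U)²/3
B(D, X) = -75*D - 8*X (B(D, X) = (-76*D - 8*X) + D = -75*D - 8*X)
1/(-92850 + ((-17859 + B(L(6), -64)) - 7177)) = 1/(-92850 + ((-17859 + (-25*(6 + 6)² - 8*(-64))) - 7177)) = 1/(-92850 + ((-17859 + (-25*12² + 512)) - 7177)) = 1/(-92850 + ((-17859 + (-25*144 + 512)) - 7177)) = 1/(-92850 + ((-17859 + (-75*48 + 512)) - 7177)) = 1/(-92850 + ((-17859 + (-3600 + 512)) - 7177)) = 1/(-92850 + ((-17859 - 3088) - 7177)) = 1/(-92850 + (-20947 - 7177)) = 1/(-92850 - 28124) = 1/(-120974) = -1/120974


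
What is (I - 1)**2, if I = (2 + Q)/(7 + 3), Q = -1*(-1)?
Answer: 49/100 ≈ 0.49000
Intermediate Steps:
Q = 1
I = 3/10 (I = (2 + 1)/(7 + 3) = 3/10 ≈ 0.30000)
(I - 1)**2 = (3/10 - 1)**2 = (-7/10)**2 = 49/100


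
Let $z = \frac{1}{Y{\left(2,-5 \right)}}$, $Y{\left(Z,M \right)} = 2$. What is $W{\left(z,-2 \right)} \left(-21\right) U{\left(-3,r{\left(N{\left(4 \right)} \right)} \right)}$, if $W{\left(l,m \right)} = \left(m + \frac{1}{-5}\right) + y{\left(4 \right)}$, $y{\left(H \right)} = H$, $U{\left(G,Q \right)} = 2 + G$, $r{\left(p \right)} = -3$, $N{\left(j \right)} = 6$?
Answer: $\frac{189}{5} \approx 37.8$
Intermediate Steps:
$z = \frac{1}{2} \approx 0.5$
$W{\left(l,m \right)} = \frac{19}{5} + m$ ($W{\left(l,m \right)} = \left(m + \frac{1}{-5}\right) + 4 = \left(m - \frac{1}{5}\right) + 4 = \left(- \frac{1}{5} + m\right) + 4 = \frac{19}{5} + m$)
$W{\left(z,-2 \right)} \left(-21\right) U{\left(-3,r{\left(N{\left(4 \right)} \right)} \right)} = \left(\frac{19}{5} - 2\right) \left(-21\right) \left(2 - 3\right) = \frac{9}{5} \left(-21\right) \left(-1\right) = \left(- \frac{189}{5}\right) \left(-1\right) = \frac{189}{5}$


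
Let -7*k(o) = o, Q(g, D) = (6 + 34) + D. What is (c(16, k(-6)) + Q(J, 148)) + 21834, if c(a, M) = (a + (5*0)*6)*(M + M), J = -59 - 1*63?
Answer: 154346/7 ≈ 22049.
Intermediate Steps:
J = -122 (J = -59 - 63 = -122)
Q(g, D) = 40 + D
k(o) = -o/7
c(a, M) = 2*M*a (c(a, M) = (a + 0*6)*(2*M) = (a + 0)*(2*M) = a*(2*M) = 2*M*a)
(c(16, k(-6)) + Q(J, 148)) + 21834 = (2*(-⅐*(-6))*16 + (40 + 148)) + 21834 = (2*(6/7)*16 + 188) + 21834 = (192/7 + 188) + 21834 = 1508/7 + 21834 = 154346/7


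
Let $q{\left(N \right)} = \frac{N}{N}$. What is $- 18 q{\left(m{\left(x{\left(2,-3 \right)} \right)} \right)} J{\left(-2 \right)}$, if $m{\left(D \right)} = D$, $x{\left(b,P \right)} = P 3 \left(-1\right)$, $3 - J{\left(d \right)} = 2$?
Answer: $-18$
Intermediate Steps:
$J{\left(d \right)} = 1$ ($J{\left(d \right)} = 3 - 2 = 1$)
$x{\left(b,P \right)} = - 3 P$ ($x{\left(b,P \right)} = 3 P \left(-1\right) = - 3 P$)
$q{\left(N \right)} = 1$
$- 18 q{\left(m{\left(x{\left(2,-3 \right)} \right)} \right)} J{\left(-2 \right)} = \left(-18\right) 1 \cdot 1 = \left(-18\right) 1 = -18$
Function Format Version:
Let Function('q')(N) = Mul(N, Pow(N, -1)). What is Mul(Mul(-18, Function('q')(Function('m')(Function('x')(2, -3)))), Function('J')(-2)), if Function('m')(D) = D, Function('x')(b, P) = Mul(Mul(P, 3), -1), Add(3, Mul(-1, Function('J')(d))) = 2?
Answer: -18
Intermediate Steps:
Function('J')(d) = 1 (Function('J')(d) = Add(3, Mul(-1, 2)) = Add(3, -2) = 1)
Function('x')(b, P) = Mul(-3, P) (Function('x')(b, P) = Mul(Mul(3, P), -1) = Mul(-3, P))
Function('q')(N) = 1
Mul(Mul(-18, Function('q')(Function('m')(Function('x')(2, -3)))), Function('J')(-2)) = Mul(Mul(-18, 1), 1) = Mul(-18, 1) = -18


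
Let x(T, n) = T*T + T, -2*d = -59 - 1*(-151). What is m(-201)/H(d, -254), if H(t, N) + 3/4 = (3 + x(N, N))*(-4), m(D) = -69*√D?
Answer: 276*I*√201/1028243 ≈ 0.0038055*I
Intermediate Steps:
d = -46 (d = -(-59 - 1*(-151))/2 = -(-59 + 151)/2 = -½*92 = -46)
x(T, n) = T + T² (x(T, n) = T² + T = T + T²)
H(t, N) = -51/4 - 4*N*(1 + N) (H(t, N) = -¾ + (3 + N*(1 + N))*(-4) = -¾ + (-12 - 4*N*(1 + N)) = -51/4 - 4*N*(1 + N))
m(-201)/H(d, -254) = (-69*I*√201)/(-51/4 - 4*(-254)*(1 - 254)) = (-69*I*√201)/(-51/4 - 4*(-254)*(-253)) = (-69*I*√201)/(-51/4 - 257048) = (-69*I*√201)/(-1028243/4) = -69*I*√201*(-4/1028243) = 276*I*√201/1028243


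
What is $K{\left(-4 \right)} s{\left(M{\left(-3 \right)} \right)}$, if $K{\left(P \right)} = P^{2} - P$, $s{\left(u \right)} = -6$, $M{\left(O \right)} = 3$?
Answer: $-120$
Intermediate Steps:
$K{\left(-4 \right)} s{\left(M{\left(-3 \right)} \right)} = - 4 \left(-1 - 4\right) \left(-6\right) = \left(-4\right) \left(-5\right) \left(-6\right) = 20 \left(-6\right) = -120$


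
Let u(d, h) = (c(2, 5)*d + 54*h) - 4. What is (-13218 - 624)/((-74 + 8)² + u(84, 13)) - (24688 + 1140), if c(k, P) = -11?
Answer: -53341741/2065 ≈ -25831.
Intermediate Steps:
u(d, h) = -4 - 11*d + 54*h (u(d, h) = (-11*d + 54*h) - 4 = -4 - 11*d + 54*h)
(-13218 - 624)/((-74 + 8)² + u(84, 13)) - (24688 + 1140) = (-13218 - 624)/((-74 + 8)² + (-4 - 11*84 + 54*13)) - (24688 + 1140) = -13842/((-66)² + (-4 - 924 + 702)) - 1*25828 = -13842/(4356 - 226) - 25828 = -13842/4130 - 25828 = -13842*1/4130 - 25828 = -6921/2065 - 25828 = -53341741/2065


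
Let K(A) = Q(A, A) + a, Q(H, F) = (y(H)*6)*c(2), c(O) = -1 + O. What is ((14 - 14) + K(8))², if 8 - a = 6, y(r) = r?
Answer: 2500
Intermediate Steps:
a = 2 (a = 8 - 1*6 = 8 - 6 = 2)
Q(H, F) = 6*H (Q(H, F) = (H*6)*(-1 + 2) = (6*H)*1 = 6*H)
K(A) = 2 + 6*A (K(A) = 6*A + 2 = 2 + 6*A)
((14 - 14) + K(8))² = ((14 - 14) + (2 + 6*8))² = (0 + (2 + 48))² = (0 + 50)² = 50² = 2500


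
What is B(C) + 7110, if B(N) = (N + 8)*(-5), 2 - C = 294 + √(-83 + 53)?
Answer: 8530 + 5*I*√30 ≈ 8530.0 + 27.386*I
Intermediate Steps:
C = -292 - I*√30 (C = 2 - (294 + √(-83 + 53)) = 2 - (294 + √(-30)) = 2 - (294 + I*√30) = 2 + (-294 - I*√30) = -292 - I*√30 ≈ -292.0 - 5.4772*I)
B(N) = -40 - 5*N (B(N) = (8 + N)*(-5) = -40 - 5*N)
B(C) + 7110 = (-40 - 5*(-292 - I*√30)) + 7110 = (-40 + (1460 + 5*I*√30)) + 7110 = (1420 + 5*I*√30) + 7110 = 8530 + 5*I*√30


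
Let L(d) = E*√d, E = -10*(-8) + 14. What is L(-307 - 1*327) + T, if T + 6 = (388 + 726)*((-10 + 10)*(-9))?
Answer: -6 + 94*I*√634 ≈ -6.0 + 2366.9*I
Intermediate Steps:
E = 94 (E = 80 + 14 = 94)
L(d) = 94*√d
T = -6 (T = -6 + (388 + 726)*((-10 + 10)*(-9)) = -6 + 1114*(0*(-9)) = -6 + 1114*0 = -6 + 0 = -6)
L(-307 - 1*327) + T = 94*√(-307 - 1*327) - 6 = 94*√(-307 - 327) - 6 = 94*√(-634) - 6 = 94*(I*√634) - 6 = 94*I*√634 - 6 = -6 + 94*I*√634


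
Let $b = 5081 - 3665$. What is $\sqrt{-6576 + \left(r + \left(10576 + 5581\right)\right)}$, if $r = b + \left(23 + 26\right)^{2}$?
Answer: $\sqrt{13398} \approx 115.75$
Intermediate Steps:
$b = 1416$
$r = 3817$ ($r = 1416 + \left(23 + 26\right)^{2} = 1416 + 49^{2} = 1416 + 2401 = 3817$)
$\sqrt{-6576 + \left(r + \left(10576 + 5581\right)\right)} = \sqrt{-6576 + \left(3817 + \left(10576 + 5581\right)\right)} = \sqrt{-6576 + \left(3817 + 16157\right)} = \sqrt{-6576 + 19974} = \sqrt{13398}$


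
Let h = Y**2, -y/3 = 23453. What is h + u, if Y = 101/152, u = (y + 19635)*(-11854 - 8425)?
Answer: 23765513645785/23104 ≈ 1.0286e+9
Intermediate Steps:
y = -70359 (y = -3*23453 = -70359)
u = 1028631996 (u = (-70359 + 19635)*(-11854 - 8425) = -50724*(-20279) = 1028631996)
Y = 101/152 (Y = 101*(1/152) = 101/152 ≈ 0.66447)
h = 10201/23104 (h = (101/152)**2 = 10201/23104 ≈ 0.44153)
h + u = 10201/23104 + 1028631996 = 23765513645785/23104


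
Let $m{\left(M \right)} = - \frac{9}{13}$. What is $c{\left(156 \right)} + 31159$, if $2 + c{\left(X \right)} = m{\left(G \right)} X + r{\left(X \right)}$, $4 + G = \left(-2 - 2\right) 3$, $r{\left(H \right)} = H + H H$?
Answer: $55541$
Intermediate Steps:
$r{\left(H \right)} = H + H^{2}$
$G = -16$ ($G = -4 + \left(-2 - 2\right) 3 = -4 - 12 = -16$)
$m{\left(M \right)} = - \frac{9}{13}$ ($m{\left(M \right)} = \left(-9\right) \frac{1}{13} = - \frac{9}{13}$)
$c{\left(X \right)} = -2 - \frac{9 X}{13} + X \left(1 + X\right)$ ($c{\left(X \right)} = -2 + \left(- \frac{9 X}{13} + X \left(1 + X\right)\right) = -2 - \frac{9 X}{13} + X \left(1 + X\right)$)
$c{\left(156 \right)} + 31159 = \left(-2 + 156^{2} + \frac{4}{13} \cdot 156\right) + 31159 = \left(-2 + 24336 + 48\right) + 31159 = 24382 + 31159 = 55541$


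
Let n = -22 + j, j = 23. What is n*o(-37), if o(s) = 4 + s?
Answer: -33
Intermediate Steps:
n = 1 (n = -22 + 23 = 1)
n*o(-37) = 1*(4 - 37) = 1*(-33) = -33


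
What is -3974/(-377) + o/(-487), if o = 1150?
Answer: 1501788/183599 ≈ 8.1797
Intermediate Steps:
-3974/(-377) + o/(-487) = -3974/(-377) + 1150/(-487) = -3974*(-1/377) + 1150*(-1/487) = 3974/377 - 1150/487 = 1501788/183599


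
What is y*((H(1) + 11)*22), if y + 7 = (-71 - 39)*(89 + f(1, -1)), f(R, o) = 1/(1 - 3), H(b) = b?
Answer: -2571888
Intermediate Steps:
f(R, o) = -½ (f(R, o) = 1/(-2) = -½)
y = -9742 (y = -7 + (-71 - 39)*(89 - ½) = -7 - 110*177/2 = -7 - 9735 = -9742)
y*((H(1) + 11)*22) = -9742*(1 + 11)*22 = -116904*22 = -9742*264 = -2571888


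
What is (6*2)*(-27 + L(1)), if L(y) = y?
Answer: -312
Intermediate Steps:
(6*2)*(-27 + L(1)) = (6*2)*(-27 + 1) = 12*(-26) = -312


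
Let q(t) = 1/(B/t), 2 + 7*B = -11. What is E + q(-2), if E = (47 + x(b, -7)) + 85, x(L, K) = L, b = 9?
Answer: 1847/13 ≈ 142.08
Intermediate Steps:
B = -13/7 (B = -2/7 + (1/7)*(-11) = -2/7 - 11/7 = -13/7 ≈ -1.8571)
q(t) = -7*t/13 (q(t) = 1/(-13/(7*t)) = -7*t/13)
E = 141 (E = (47 + 9) + 85 = 56 + 85 = 141)
E + q(-2) = 141 - 7/13*(-2) = 141 + 14/13 = 1847/13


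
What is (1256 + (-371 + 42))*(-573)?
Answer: -531171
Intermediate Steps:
(1256 + (-371 + 42))*(-573) = (1256 - 329)*(-573) = 927*(-573) = -531171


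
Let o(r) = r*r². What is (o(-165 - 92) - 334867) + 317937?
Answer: -16991523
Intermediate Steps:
o(r) = r³
(o(-165 - 92) - 334867) + 317937 = ((-165 - 92)³ - 334867) + 317937 = ((-257)³ - 334867) + 317937 = (-16974593 - 334867) + 317937 = -17309460 + 317937 = -16991523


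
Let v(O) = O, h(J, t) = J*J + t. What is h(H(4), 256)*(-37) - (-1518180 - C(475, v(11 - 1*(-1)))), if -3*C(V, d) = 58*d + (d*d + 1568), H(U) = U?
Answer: 4521940/3 ≈ 1.5073e+6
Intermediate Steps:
h(J, t) = t + J² (h(J, t) = J² + t = t + J²)
C(V, d) = -1568/3 - 58*d/3 - d²/3 (C(V, d) = -(58*d + (d*d + 1568))/3 = -(58*d + (d² + 1568))/3 = -(58*d + (1568 + d²))/3 = -(1568 + d² + 58*d)/3 = -1568/3 - 58*d/3 - d²/3)
h(H(4), 256)*(-37) - (-1518180 - C(475, v(11 - 1*(-1)))) = (256 + 4²)*(-37) - (-1518180 - (-1568/3 - 58*(11 - 1*(-1))/3 - (11 - 1*(-1))²/3)) = (256 + 16)*(-37) - (-1518180 - (-1568/3 - 58*(11 + 1)/3 - (11 + 1)²/3)) = 272*(-37) - (-1518180 - (-1568/3 - 58/3*12 - ⅓*12²)) = -10064 - (-1518180 - (-1568/3 - 232 - ⅓*144)) = -10064 - (-1518180 - (-1568/3 - 232 - 48)) = -10064 - (-1518180 - 1*(-2408/3)) = -10064 - (-1518180 + 2408/3) = -10064 - 1*(-4552132/3) = -10064 + 4552132/3 = 4521940/3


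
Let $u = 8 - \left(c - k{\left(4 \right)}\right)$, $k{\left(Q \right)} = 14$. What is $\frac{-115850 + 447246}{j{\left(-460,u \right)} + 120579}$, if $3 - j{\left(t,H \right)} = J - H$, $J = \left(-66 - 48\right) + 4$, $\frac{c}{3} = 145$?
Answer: $\frac{331396}{120279} \approx 2.7552$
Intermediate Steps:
$c = 435$ ($c = 3 \cdot 145 = 435$)
$u = -413$ ($u = 8 - \left(435 - 14\right) = 8 - 421 = -413$)
$J = -110$ ($J = -114 + 4 = -110$)
$j{\left(t,H \right)} = 113 + H$ ($j{\left(t,H \right)} = 3 - \left(-110 - H\right) = 3 + \left(110 + H\right) = 113 + H$)
$\frac{-115850 + 447246}{j{\left(-460,u \right)} + 120579} = \frac{-115850 + 447246}{\left(113 - 413\right) + 120579} = \frac{331396}{-300 + 120579} = \frac{331396}{120279}$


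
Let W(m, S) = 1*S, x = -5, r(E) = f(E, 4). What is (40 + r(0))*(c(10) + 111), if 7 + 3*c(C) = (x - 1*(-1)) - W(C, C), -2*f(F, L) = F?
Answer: 4160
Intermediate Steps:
f(F, L) = -F/2
r(E) = -E/2
W(m, S) = S
c(C) = -11/3 - C/3 (c(C) = -7/3 + ((-5 - 1*(-1)) - C)/3 = -7/3 + ((-5 + 1) - C)/3 = -7/3 + (-4 - C)/3 = -7/3 + (-4/3 - C/3) = -11/3 - C/3)
(40 + r(0))*(c(10) + 111) = (40 - ½*0)*((-11/3 - ⅓*10) + 111) = (40 + 0)*((-11/3 - 10/3) + 111) = 40*(-7 + 111) = 40*104 = 4160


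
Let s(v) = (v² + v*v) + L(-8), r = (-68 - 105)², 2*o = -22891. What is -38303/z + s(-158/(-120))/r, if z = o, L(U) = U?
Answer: 4126746985531/1233188530200 ≈ 3.3464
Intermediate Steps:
o = -22891/2 (o = (½)*(-22891) = -22891/2 ≈ -11446.)
z = -22891/2 ≈ -11446.
r = 29929 (r = (-173)² = 29929)
s(v) = -8 + 2*v² (s(v) = (v² + v*v) - 8 = (v² + v²) - 8 = 2*v² - 8 = -8 + 2*v²)
-38303/z + s(-158/(-120))/r = -38303/(-22891/2) + (-8 + 2*(-158/(-120))²)/29929 = -38303*(-2/22891) + (-8 + 2*(-158*(-1/120))²)*(1/29929) = 76606/22891 + (-8 + 2*(79/60)²)*(1/29929) = 76606/22891 + (-8 + 2*(6241/3600))*(1/29929) = 76606/22891 + (-8 + 6241/1800)*(1/29929) = 76606/22891 - 8159/1800*1/29929 = 76606/22891 - 8159/53872200 = 4126746985531/1233188530200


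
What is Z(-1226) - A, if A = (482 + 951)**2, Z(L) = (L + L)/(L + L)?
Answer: -2053488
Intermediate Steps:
Z(L) = 1 (Z(L) = (2*L)/((2*L)) = (2*L)*(1/(2*L)) = 1)
A = 2053489 (A = 1433**2 = 2053489)
Z(-1226) - A = 1 - 1*2053489 = 1 - 2053489 = -2053488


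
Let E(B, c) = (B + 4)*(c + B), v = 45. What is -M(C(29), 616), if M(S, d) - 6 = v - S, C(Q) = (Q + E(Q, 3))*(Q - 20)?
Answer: 9714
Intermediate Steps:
E(B, c) = (4 + B)*(B + c)
C(Q) = (-20 + Q)*(12 + Q² + 8*Q) (C(Q) = (Q + (Q² + 4*Q + 4*3 + Q*3))*(Q - 20) = (Q + (Q² + 4*Q + 12 + 3*Q))*(-20 + Q) = (Q + (12 + Q² + 7*Q))*(-20 + Q) = (12 + Q² + 8*Q)*(-20 + Q) = (-20 + Q)*(12 + Q² + 8*Q))
M(S, d) = 51 - S (M(S, d) = 6 + (45 - S) = 51 - S)
-M(C(29), 616) = -(51 - (-240 + 29³ - 148*29 - 12*29²)) = -(51 - (-240 + 24389 - 4292 - 12*841)) = -(51 - (-240 + 24389 - 4292 - 10092)) = -(51 - 1*9765) = -(51 - 9765) = -1*(-9714) = 9714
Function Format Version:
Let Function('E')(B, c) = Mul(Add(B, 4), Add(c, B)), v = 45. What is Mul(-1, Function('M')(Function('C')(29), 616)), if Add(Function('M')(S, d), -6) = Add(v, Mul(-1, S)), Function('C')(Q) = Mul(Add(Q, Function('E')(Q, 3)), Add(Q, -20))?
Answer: 9714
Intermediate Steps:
Function('E')(B, c) = Mul(Add(4, B), Add(B, c))
Function('C')(Q) = Mul(Add(-20, Q), Add(12, Pow(Q, 2), Mul(8, Q))) (Function('C')(Q) = Mul(Add(Q, Add(Pow(Q, 2), Mul(4, Q), Mul(4, 3), Mul(Q, 3))), Add(Q, -20)) = Mul(Add(Q, Add(Pow(Q, 2), Mul(4, Q), 12, Mul(3, Q))), Add(-20, Q)) = Mul(Add(Q, Add(12, Pow(Q, 2), Mul(7, Q))), Add(-20, Q)) = Mul(Add(12, Pow(Q, 2), Mul(8, Q)), Add(-20, Q)) = Mul(Add(-20, Q), Add(12, Pow(Q, 2), Mul(8, Q))))
Function('M')(S, d) = Add(51, Mul(-1, S)) (Function('M')(S, d) = Add(6, Add(45, Mul(-1, S))) = Add(51, Mul(-1, S)))
Mul(-1, Function('M')(Function('C')(29), 616)) = Mul(-1, Add(51, Mul(-1, Add(-240, Pow(29, 3), Mul(-148, 29), Mul(-12, Pow(29, 2)))))) = Mul(-1, Add(51, Mul(-1, Add(-240, 24389, -4292, Mul(-12, 841))))) = Mul(-1, Add(51, Mul(-1, Add(-240, 24389, -4292, -10092)))) = Mul(-1, Add(51, Mul(-1, 9765))) = Mul(-1, Add(51, -9765)) = Mul(-1, -9714) = 9714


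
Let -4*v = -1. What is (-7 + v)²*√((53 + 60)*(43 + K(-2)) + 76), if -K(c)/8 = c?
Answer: 729*√6743/16 ≈ 3741.4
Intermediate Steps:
v = ¼ (v = -¼*(-1) = ¼ ≈ 0.25000)
K(c) = -8*c
(-7 + v)²*√((53 + 60)*(43 + K(-2)) + 76) = (-7 + ¼)²*√((53 + 60)*(43 - 8*(-2)) + 76) = (-27/4)²*√(113*(43 + 16) + 76) = 729*√(113*59 + 76)/16 = 729*√(6667 + 76)/16 = 729*√6743/16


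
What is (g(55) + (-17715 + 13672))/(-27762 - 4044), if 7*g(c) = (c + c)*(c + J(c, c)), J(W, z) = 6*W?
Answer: -223/3534 ≈ -0.063101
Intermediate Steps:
g(c) = 2*c² (g(c) = ((c + c)*(c + 6*c))/7 = ((2*c)*(7*c))/7 = (14*c²)/7 = 2*c²)
(g(55) + (-17715 + 13672))/(-27762 - 4044) = (2*55² + (-17715 + 13672))/(-27762 - 4044) = (2*3025 - 4043)/(-31806) = (6050 - 4043)*(-1/31806) = 2007*(-1/31806) = -223/3534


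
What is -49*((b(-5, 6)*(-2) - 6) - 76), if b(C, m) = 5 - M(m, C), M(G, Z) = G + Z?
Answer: 4410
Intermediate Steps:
b(C, m) = 5 - C - m (b(C, m) = 5 - (m + C) = 5 - (C + m) = 5 + (-C - m) = 5 - C - m)
-49*((b(-5, 6)*(-2) - 6) - 76) = -49*(((5 - 1*(-5) - 1*6)*(-2) - 6) - 76) = -49*(((5 + 5 - 6)*(-2) - 6) - 76) = -49*((4*(-2) - 6) - 76) = -49*((-8 - 6) - 76) = -49*(-14 - 76) = -49*(-90) = 4410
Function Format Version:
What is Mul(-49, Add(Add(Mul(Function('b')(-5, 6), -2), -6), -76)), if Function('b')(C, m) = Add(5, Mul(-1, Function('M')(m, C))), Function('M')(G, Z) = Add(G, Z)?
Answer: 4410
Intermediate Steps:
Function('b')(C, m) = Add(5, Mul(-1, C), Mul(-1, m)) (Function('b')(C, m) = Add(5, Mul(-1, Add(m, C))) = Add(5, Mul(-1, Add(C, m))) = Add(5, Add(Mul(-1, C), Mul(-1, m))) = Add(5, Mul(-1, C), Mul(-1, m)))
Mul(-49, Add(Add(Mul(Function('b')(-5, 6), -2), -6), -76)) = Mul(-49, Add(Add(Mul(Add(5, Mul(-1, -5), Mul(-1, 6)), -2), -6), -76)) = Mul(-49, Add(Add(Mul(Add(5, 5, -6), -2), -6), -76)) = Mul(-49, Add(Add(Mul(4, -2), -6), -76)) = Mul(-49, Add(Add(-8, -6), -76)) = Mul(-49, Add(-14, -76)) = Mul(-49, -90) = 4410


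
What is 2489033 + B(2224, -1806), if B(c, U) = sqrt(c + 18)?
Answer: 2489033 + sqrt(2242) ≈ 2.4891e+6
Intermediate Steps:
B(c, U) = sqrt(18 + c)
2489033 + B(2224, -1806) = 2489033 + sqrt(18 + 2224) = 2489033 + sqrt(2242)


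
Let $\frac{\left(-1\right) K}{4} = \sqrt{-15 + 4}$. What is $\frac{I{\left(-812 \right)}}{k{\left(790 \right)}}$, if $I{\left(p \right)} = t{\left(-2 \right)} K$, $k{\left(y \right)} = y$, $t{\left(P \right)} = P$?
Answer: $\frac{4 i \sqrt{11}}{395} \approx 0.033586 i$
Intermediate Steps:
$K = - 4 i \sqrt{11}$ ($K = - 4 \sqrt{-15 + 4} = - 4 \sqrt{-11} = - 4 i \sqrt{11} \approx - 13.266 i$)
$I{\left(p \right)} = 8 i \sqrt{11}$ ($I{\left(p \right)} = - 2 \left(- 4 i \sqrt{11}\right) = 8 i \sqrt{11}$)
$\frac{I{\left(-812 \right)}}{k{\left(790 \right)}} = \frac{8 i \sqrt{11}}{790} = 8 i \sqrt{11} \cdot \frac{1}{790} = \frac{4 i \sqrt{11}}{395}$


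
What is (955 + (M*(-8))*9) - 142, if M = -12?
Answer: 1677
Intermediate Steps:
(955 + (M*(-8))*9) - 142 = (955 - 12*(-8)*9) - 142 = (955 + 96*9) - 142 = (955 + 864) - 142 = 1819 - 142 = 1677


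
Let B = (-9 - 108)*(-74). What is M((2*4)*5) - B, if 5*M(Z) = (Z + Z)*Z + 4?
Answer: -40086/5 ≈ -8017.2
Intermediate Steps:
M(Z) = ⅘ + 2*Z²/5 (M(Z) = ((Z + Z)*Z + 4)/5 = ((2*Z)*Z + 4)/5 = (2*Z² + 4)/5 = (4 + 2*Z²)/5 = ⅘ + 2*Z²/5)
B = 8658 (B = -117*(-74) = 8658)
M((2*4)*5) - B = (⅘ + 2*((2*4)*5)²/5) - 1*8658 = (⅘ + 2*(8*5)²/5) - 8658 = (⅘ + (⅖)*40²) - 8658 = (⅘ + (⅖)*1600) - 8658 = (⅘ + 640) - 8658 = 3204/5 - 8658 = -40086/5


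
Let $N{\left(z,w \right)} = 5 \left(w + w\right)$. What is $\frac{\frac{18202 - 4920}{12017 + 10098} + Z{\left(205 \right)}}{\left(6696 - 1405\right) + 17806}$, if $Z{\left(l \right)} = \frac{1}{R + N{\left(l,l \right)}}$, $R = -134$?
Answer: $\frac{25470427}{978673936980} \approx 2.6025 \cdot 10^{-5}$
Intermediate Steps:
$N{\left(z,w \right)} = 10 w$ ($N{\left(z,w \right)} = 5 \cdot 2 w = 10 w$)
$Z{\left(l \right)} = \frac{1}{-134 + 10 l}$
$\frac{\frac{18202 - 4920}{12017 + 10098} + Z{\left(205 \right)}}{\left(6696 - 1405\right) + 17806} = \frac{\frac{18202 - 4920}{12017 + 10098} + \frac{1}{2 \left(-67 + 5 \cdot 205\right)}}{\left(6696 - 1405\right) + 17806} = \frac{\frac{13282}{22115} + \frac{1}{2 \left(-67 + 1025\right)}}{\left(6696 - 1405\right) + 17806} = \frac{13282 \cdot \frac{1}{22115} + \frac{1}{2 \cdot 958}}{5291 + 17806} = \frac{\frac{13282}{22115} + \frac{1}{2} \cdot \frac{1}{958}}{23097} = \left(\frac{13282}{22115} + \frac{1}{1916}\right) \frac{1}{23097} = \frac{25470427}{42372340} \cdot \frac{1}{23097} = \frac{25470427}{978673936980}$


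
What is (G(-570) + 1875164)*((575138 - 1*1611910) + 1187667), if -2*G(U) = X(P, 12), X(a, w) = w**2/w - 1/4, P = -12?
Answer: 2263615882175/8 ≈ 2.8295e+11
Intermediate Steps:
X(a, w) = -1/4 + w (X(a, w) = w - 1*1/4 = w - 1/4 = -1/4 + w)
G(U) = -47/8 (G(U) = -(-1/4 + 12)/2 = -1/2*47/4 = -47/8)
(G(-570) + 1875164)*((575138 - 1*1611910) + 1187667) = (-47/8 + 1875164)*((575138 - 1*1611910) + 1187667) = 15001265*((575138 - 1611910) + 1187667)/8 = 15001265*(-1036772 + 1187667)/8 = (15001265/8)*150895 = 2263615882175/8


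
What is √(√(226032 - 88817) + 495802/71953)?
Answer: √(35674441306 + 5177234209*√137215)/71953 ≈ 19.425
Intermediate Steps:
√(√(226032 - 88817) + 495802/71953) = √(√137215 + 495802*(1/71953)) = √(√137215 + 495802/71953) = √(495802/71953 + √137215)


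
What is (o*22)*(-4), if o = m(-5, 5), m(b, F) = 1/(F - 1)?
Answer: -22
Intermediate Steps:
m(b, F) = 1/(-1 + F)
o = ¼ (o = 1/(-1 + 5) = 1/4 = ¼ ≈ 0.25000)
(o*22)*(-4) = ((¼)*22)*(-4) = (11/2)*(-4) = -22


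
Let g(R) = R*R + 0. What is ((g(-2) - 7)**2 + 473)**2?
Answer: 232324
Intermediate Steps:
g(R) = R**2 (g(R) = R**2 + 0 = R**2)
((g(-2) - 7)**2 + 473)**2 = (((-2)**2 - 7)**2 + 473)**2 = ((4 - 7)**2 + 473)**2 = ((-3)**2 + 473)**2 = (9 + 473)**2 = 482**2 = 232324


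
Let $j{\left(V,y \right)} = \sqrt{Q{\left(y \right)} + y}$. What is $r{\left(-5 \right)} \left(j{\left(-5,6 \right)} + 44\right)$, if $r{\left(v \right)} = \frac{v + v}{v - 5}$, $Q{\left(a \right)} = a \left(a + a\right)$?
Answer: $44 + \sqrt{78} \approx 52.832$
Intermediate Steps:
$Q{\left(a \right)} = 2 a^{2}$ ($Q{\left(a \right)} = a 2 a = 2 a^{2}$)
$j{\left(V,y \right)} = \sqrt{y + 2 y^{2}}$ ($j{\left(V,y \right)} = \sqrt{2 y^{2} + y} = \sqrt{y + 2 y^{2}}$)
$r{\left(v \right)} = \frac{2 v}{-5 + v}$
$r{\left(-5 \right)} \left(j{\left(-5,6 \right)} + 44\right) = 2 \left(-5\right) \frac{1}{-5 - 5} \left(\sqrt{6 \left(1 + 2 \cdot 6\right)} + 44\right) = 2 \left(-5\right) \frac{1}{-10} \left(\sqrt{6 \left(1 + 12\right)} + 44\right) = 2 \left(-5\right) \left(- \frac{1}{10}\right) \left(\sqrt{6 \cdot 13} + 44\right) = 1 \left(\sqrt{78} + 44\right) = 1 \left(44 + \sqrt{78}\right) = 44 + \sqrt{78}$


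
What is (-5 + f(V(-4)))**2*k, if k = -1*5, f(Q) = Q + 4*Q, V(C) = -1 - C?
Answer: -500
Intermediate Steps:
f(Q) = 5*Q
k = -5
(-5 + f(V(-4)))**2*k = (-5 + 5*(-1 - 1*(-4)))**2*(-5) = (-5 + 5*(-1 + 4))**2*(-5) = (-5 + 5*3)**2*(-5) = (-5 + 15)**2*(-5) = 10**2*(-5) = 100*(-5) = -500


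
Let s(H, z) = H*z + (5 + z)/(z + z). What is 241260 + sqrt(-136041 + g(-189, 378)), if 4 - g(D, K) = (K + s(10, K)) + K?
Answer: 241260 + I*sqrt(2231744991)/126 ≈ 2.4126e+5 + 374.93*I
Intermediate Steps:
s(H, z) = H*z + (5 + z)/(2*z) (s(H, z) = H*z + (5 + z)/((2*z)) = H*z + (5 + z)*(1/(2*z)) = H*z + (5 + z)/(2*z))
g(D, K) = 7/2 - 12*K - 5/(2*K) (g(D, K) = 4 - ((K + (1/2 + 5/(2*K) + 10*K)) + K) = 4 - ((K + (1/2 + 10*K + 5/(2*K))) + K) = 4 - ((1/2 + 11*K + 5/(2*K)) + K) = 4 - (1/2 + 12*K + 5/(2*K)) = 4 + (-1/2 - 12*K - 5/(2*K)) = 7/2 - 12*K - 5/(2*K))
241260 + sqrt(-136041 + g(-189, 378)) = 241260 + sqrt(-136041 + (1/2)*(-5 + 378*(7 - 24*378))/378) = 241260 + sqrt(-136041 + (1/2)*(1/378)*(-5 + 378*(7 - 9072))) = 241260 + sqrt(-136041 + (1/2)*(1/378)*(-5 + 378*(-9065))) = 241260 + sqrt(-136041 + (1/2)*(1/378)*(-5 - 3426570)) = 241260 + sqrt(-136041 + (1/2)*(1/378)*(-3426575)) = 241260 + sqrt(-136041 - 3426575/756) = 241260 + sqrt(-106273571/756) = 241260 + I*sqrt(2231744991)/126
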